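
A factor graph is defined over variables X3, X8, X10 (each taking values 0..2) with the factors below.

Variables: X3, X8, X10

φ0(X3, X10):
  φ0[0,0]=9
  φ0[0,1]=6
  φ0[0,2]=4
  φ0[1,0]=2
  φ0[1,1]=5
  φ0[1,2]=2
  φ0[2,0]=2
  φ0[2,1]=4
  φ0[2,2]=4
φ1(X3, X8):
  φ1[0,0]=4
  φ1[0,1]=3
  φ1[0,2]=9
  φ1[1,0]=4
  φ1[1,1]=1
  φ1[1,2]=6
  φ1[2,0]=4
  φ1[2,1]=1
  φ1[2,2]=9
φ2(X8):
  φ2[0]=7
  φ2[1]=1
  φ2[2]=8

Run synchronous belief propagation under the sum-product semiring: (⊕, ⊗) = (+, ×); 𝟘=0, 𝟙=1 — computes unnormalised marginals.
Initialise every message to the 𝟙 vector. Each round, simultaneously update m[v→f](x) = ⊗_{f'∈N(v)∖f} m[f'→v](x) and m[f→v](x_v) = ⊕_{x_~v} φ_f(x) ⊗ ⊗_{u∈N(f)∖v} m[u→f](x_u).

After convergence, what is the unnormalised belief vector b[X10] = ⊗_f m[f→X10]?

b[X10] = [1283, 1407, 970]

init: all messages = 𝟙 over 3 values
r1 m[φ0→X3] = [19, 9, 10]
r1 m[φ0→X10] = [13, 15, 10]
r1 m[φ1→X3] = [16, 11, 14]
r1 m[φ1→X8] = [12, 5, 24]
r1 m[φ2→X8] = [7, 1, 8]
r1 m[X3→φ0] = [1, 1, 1]
r1 m[X3→φ1] = [1, 1, 1]
r1 m[X8→φ1] = [1, 1, 1]
r1 m[X8→φ2] = [1, 1, 1]
r1 m[X10→φ0] = [1, 1, 1]
r2 m[φ0→X3] = [19, 9, 10]
r2 m[φ0→X10] = [13, 15, 10]
r2 m[φ1→X3] = [16, 11, 14]
r2 m[φ1→X8] = [12, 5, 24]
r2 m[φ2→X8] = [7, 1, 8]
r2 m[X3→φ0] = [16, 11, 14]
r2 m[X3→φ1] = [19, 9, 10]
r2 m[X8→φ1] = [7, 1, 8]
r2 m[X8→φ2] = [12, 5, 24]
r2 m[X10→φ0] = [1, 1, 1]
r3 m[φ0→X3] = [19, 9, 10]
r3 m[φ0→X10] = [194, 207, 142]
r3 m[φ1→X3] = [103, 77, 101]
r3 m[φ1→X8] = [152, 76, 315]
r3 m[φ2→X8] = [7, 1, 8]
r3 m[X3→φ0] = [16, 11, 14]
r3 m[X3→φ1] = [19, 9, 10]
r3 m[X8→φ1] = [7, 1, 8]
r3 m[X8→φ2] = [12, 5, 24]
r3 m[X10→φ0] = [1, 1, 1]
r4 m[φ0→X3] = [19, 9, 10]
r4 m[φ0→X10] = [194, 207, 142]
r4 m[φ1→X3] = [103, 77, 101]
r4 m[φ1→X8] = [152, 76, 315]
r4 m[φ2→X8] = [7, 1, 8]
r4 m[X3→φ0] = [103, 77, 101]
r4 m[X3→φ1] = [19, 9, 10]
r4 m[X8→φ1] = [7, 1, 8]
r4 m[X8→φ2] = [152, 76, 315]
r4 m[X10→φ0] = [1, 1, 1]
r5 m[φ0→X3] = [19, 9, 10]
r5 m[φ0→X10] = [1283, 1407, 970]
r5 m[φ1→X3] = [103, 77, 101]
r5 m[φ1→X8] = [152, 76, 315]
r5 m[φ2→X8] = [7, 1, 8]
r5 m[X3→φ0] = [103, 77, 101]
r5 m[X3→φ1] = [19, 9, 10]
r5 m[X8→φ1] = [7, 1, 8]
r5 m[X8→φ2] = [152, 76, 315]
r5 m[X10→φ0] = [1, 1, 1]
r6 m[φ0→X3] = [19, 9, 10]
r6 m[φ0→X10] = [1283, 1407, 970]
r6 m[φ1→X3] = [103, 77, 101]
r6 m[φ1→X8] = [152, 76, 315]
r6 m[φ2→X8] = [7, 1, 8]
r6 m[X3→φ0] = [103, 77, 101]
r6 m[X3→φ1] = [19, 9, 10]
r6 m[X8→φ1] = [7, 1, 8]
r6 m[X8→φ2] = [152, 76, 315]
r6 m[X10→φ0] = [1, 1, 1]
fixed point reached at round 6
b[X10] = ⊗ incoming = [1283, 1407, 970]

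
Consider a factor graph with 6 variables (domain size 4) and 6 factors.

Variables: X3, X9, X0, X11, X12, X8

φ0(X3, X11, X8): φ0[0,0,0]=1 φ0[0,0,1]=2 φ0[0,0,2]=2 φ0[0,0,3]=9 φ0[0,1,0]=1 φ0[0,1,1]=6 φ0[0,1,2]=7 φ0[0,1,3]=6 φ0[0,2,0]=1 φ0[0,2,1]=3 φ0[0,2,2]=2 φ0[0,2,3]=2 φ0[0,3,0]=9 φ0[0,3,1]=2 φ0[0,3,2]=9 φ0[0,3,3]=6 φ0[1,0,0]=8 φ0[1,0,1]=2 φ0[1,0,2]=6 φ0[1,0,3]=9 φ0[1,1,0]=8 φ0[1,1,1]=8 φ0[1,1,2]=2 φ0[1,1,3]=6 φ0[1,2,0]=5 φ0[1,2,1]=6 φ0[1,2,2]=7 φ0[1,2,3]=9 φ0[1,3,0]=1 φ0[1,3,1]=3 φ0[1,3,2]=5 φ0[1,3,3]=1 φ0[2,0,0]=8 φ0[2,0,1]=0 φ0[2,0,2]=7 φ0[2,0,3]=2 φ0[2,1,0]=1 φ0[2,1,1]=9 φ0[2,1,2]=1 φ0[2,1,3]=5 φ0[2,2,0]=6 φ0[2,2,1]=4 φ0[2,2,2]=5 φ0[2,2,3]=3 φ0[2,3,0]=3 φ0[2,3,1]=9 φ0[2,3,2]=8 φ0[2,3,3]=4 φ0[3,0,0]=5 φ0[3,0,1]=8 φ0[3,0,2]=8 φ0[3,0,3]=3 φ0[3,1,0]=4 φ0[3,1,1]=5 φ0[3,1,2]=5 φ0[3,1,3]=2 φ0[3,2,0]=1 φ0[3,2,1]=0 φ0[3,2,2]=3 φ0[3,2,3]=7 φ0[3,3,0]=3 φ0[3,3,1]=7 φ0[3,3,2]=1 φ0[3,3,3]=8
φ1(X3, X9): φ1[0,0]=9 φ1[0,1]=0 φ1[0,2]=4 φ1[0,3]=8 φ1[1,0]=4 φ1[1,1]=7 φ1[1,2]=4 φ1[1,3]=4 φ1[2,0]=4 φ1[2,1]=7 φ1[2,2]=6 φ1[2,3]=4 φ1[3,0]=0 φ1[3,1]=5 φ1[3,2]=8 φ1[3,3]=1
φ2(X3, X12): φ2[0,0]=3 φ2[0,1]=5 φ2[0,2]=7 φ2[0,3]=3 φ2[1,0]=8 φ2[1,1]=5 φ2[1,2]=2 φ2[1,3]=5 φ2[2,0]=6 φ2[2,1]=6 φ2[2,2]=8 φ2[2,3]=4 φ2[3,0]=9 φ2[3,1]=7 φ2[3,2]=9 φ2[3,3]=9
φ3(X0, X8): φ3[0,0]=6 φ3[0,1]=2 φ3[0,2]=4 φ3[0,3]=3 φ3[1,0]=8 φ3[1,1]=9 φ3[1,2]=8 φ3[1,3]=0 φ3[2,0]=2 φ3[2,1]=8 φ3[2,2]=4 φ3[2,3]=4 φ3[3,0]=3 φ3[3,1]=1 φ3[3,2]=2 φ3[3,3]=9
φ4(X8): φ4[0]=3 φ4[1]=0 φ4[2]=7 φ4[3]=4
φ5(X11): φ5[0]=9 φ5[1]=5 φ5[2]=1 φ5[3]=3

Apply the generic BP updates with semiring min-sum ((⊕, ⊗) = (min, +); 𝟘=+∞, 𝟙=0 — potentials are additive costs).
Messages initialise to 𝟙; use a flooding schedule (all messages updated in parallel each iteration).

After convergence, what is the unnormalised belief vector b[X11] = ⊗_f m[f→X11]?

init: all messages = 𝟙 over 4 values
r1 m[φ0→X3] = [1, 1, 0, 0]
r1 m[φ0→X11] = [0, 1, 0, 1]
r1 m[φ0→X8] = [1, 0, 1, 1]
r1 m[φ1→X3] = [0, 4, 4, 0]
r1 m[φ1→X9] = [0, 0, 4, 1]
r1 m[φ2→X3] = [3, 2, 4, 7]
r1 m[φ2→X12] = [3, 5, 2, 3]
r1 m[φ3→X0] = [2, 0, 2, 1]
r1 m[φ3→X8] = [2, 1, 2, 0]
r1 m[φ4→X8] = [3, 0, 7, 4]
r1 m[φ5→X11] = [9, 5, 1, 3]
r1 m[X3→φ0] = [0, 0, 0, 0]
r1 m[X3→φ1] = [0, 0, 0, 0]
r1 m[X3→φ2] = [0, 0, 0, 0]
r1 m[X9→φ1] = [0, 0, 0, 0]
r1 m[X0→φ3] = [0, 0, 0, 0]
r1 m[X11→φ0] = [0, 0, 0, 0]
r1 m[X11→φ5] = [0, 0, 0, 0]
r1 m[X12→φ2] = [0, 0, 0, 0]
r1 m[X8→φ0] = [0, 0, 0, 0]
r1 m[X8→φ3] = [0, 0, 0, 0]
r1 m[X8→φ4] = [0, 0, 0, 0]
r2 m[φ0→X3] = [1, 1, 0, 0]
r2 m[φ0→X11] = [0, 1, 0, 1]
r2 m[φ0→X8] = [1, 0, 1, 1]
r2 m[φ1→X3] = [0, 4, 4, 0]
r2 m[φ1→X9] = [0, 0, 4, 1]
r2 m[φ2→X3] = [3, 2, 4, 7]
r2 m[φ2→X12] = [3, 5, 2, 3]
r2 m[φ3→X0] = [2, 0, 2, 1]
r2 m[φ3→X8] = [2, 1, 2, 0]
r2 m[φ4→X8] = [3, 0, 7, 4]
r2 m[φ5→X11] = [9, 5, 1, 3]
r2 m[X3→φ0] = [3, 6, 8, 7]
r2 m[X3→φ1] = [4, 3, 4, 7]
r2 m[X3→φ2] = [1, 5, 4, 0]
r2 m[X9→φ1] = [0, 0, 0, 0]
r2 m[X0→φ3] = [0, 0, 0, 0]
r2 m[X11→φ0] = [9, 5, 1, 3]
r2 m[X11→φ5] = [0, 1, 0, 1]
r2 m[X12→φ2] = [0, 0, 0, 0]
r2 m[X8→φ0] = [5, 1, 9, 4]
r2 m[X8→φ3] = [4, 0, 8, 5]
r2 m[X8→φ4] = [3, 1, 3, 1]
r3 m[φ0→X3] = [5, 7, 6, 2]
r3 m[φ0→X11] = [6, 9, 7, 6]
r3 m[φ0→X8] = [5, 7, 6, 6]
r3 m[φ1→X3] = [0, 4, 4, 0]
r3 m[φ1→X9] = [7, 4, 7, 7]
r3 m[φ2→X3] = [3, 2, 4, 7]
r3 m[φ2→X12] = [4, 6, 7, 4]
r3 m[φ3→X0] = [2, 5, 6, 1]
r3 m[φ3→X8] = [2, 1, 2, 0]
r3 m[φ4→X8] = [3, 0, 7, 4]
r3 m[φ5→X11] = [9, 5, 1, 3]
r3 m[X3→φ0] = [3, 6, 8, 7]
r3 m[X3→φ1] = [4, 3, 4, 7]
r3 m[X3→φ2] = [1, 5, 4, 0]
r3 m[X9→φ1] = [0, 0, 0, 0]
r3 m[X0→φ3] = [0, 0, 0, 0]
r3 m[X11→φ0] = [9, 5, 1, 3]
r3 m[X11→φ5] = [0, 1, 0, 1]
r3 m[X12→φ2] = [0, 0, 0, 0]
r3 m[X8→φ0] = [5, 1, 9, 4]
r3 m[X8→φ3] = [4, 0, 8, 5]
r3 m[X8→φ4] = [3, 1, 3, 1]
r4 m[φ0→X3] = [5, 7, 6, 2]
r4 m[φ0→X11] = [6, 9, 7, 6]
r4 m[φ0→X8] = [5, 7, 6, 6]
r4 m[φ1→X3] = [0, 4, 4, 0]
r4 m[φ1→X9] = [7, 4, 7, 7]
r4 m[φ2→X3] = [3, 2, 4, 7]
r4 m[φ2→X12] = [4, 6, 7, 4]
r4 m[φ3→X0] = [2, 5, 6, 1]
r4 m[φ3→X8] = [2, 1, 2, 0]
r4 m[φ4→X8] = [3, 0, 7, 4]
r4 m[φ5→X11] = [9, 5, 1, 3]
r4 m[X3→φ0] = [3, 6, 8, 7]
r4 m[X3→φ1] = [8, 9, 10, 9]
r4 m[X3→φ2] = [5, 11, 10, 2]
r4 m[X9→φ1] = [0, 0, 0, 0]
r4 m[X0→φ3] = [0, 0, 0, 0]
r4 m[X11→φ0] = [9, 5, 1, 3]
r4 m[X11→φ5] = [6, 9, 7, 6]
r4 m[X12→φ2] = [0, 0, 0, 0]
r4 m[X8→φ0] = [5, 1, 9, 4]
r4 m[X8→φ3] = [8, 7, 13, 10]
r4 m[X8→φ4] = [7, 8, 8, 6]
r5 m[φ0→X3] = [5, 7, 6, 2]
r5 m[φ0→X11] = [6, 9, 7, 6]
r5 m[φ0→X8] = [5, 7, 6, 6]
r5 m[φ1→X3] = [0, 4, 4, 0]
r5 m[φ1→X9] = [9, 8, 12, 10]
r5 m[φ2→X3] = [3, 2, 4, 7]
r5 m[φ2→X12] = [8, 9, 11, 8]
r5 m[φ3→X0] = [9, 10, 10, 8]
r5 m[φ3→X8] = [2, 1, 2, 0]
r5 m[φ4→X8] = [3, 0, 7, 4]
r5 m[φ5→X11] = [9, 5, 1, 3]
r5 m[X3→φ0] = [3, 6, 8, 7]
r5 m[X3→φ1] = [8, 9, 10, 9]
r5 m[X3→φ2] = [5, 11, 10, 2]
r5 m[X9→φ1] = [0, 0, 0, 0]
r5 m[X0→φ3] = [0, 0, 0, 0]
r5 m[X11→φ0] = [9, 5, 1, 3]
r5 m[X11→φ5] = [6, 9, 7, 6]
r5 m[X12→φ2] = [0, 0, 0, 0]
r5 m[X8→φ0] = [5, 1, 9, 4]
r5 m[X8→φ3] = [8, 7, 13, 10]
r5 m[X8→φ4] = [7, 8, 8, 6]
r6 m[φ0→X3] = [5, 7, 6, 2]
r6 m[φ0→X11] = [6, 9, 7, 6]
r6 m[φ0→X8] = [5, 7, 6, 6]
r6 m[φ1→X3] = [0, 4, 4, 0]
r6 m[φ1→X9] = [9, 8, 12, 10]
r6 m[φ2→X3] = [3, 2, 4, 7]
r6 m[φ2→X12] = [8, 9, 11, 8]
r6 m[φ3→X0] = [9, 10, 10, 8]
r6 m[φ3→X8] = [2, 1, 2, 0]
r6 m[φ4→X8] = [3, 0, 7, 4]
r6 m[φ5→X11] = [9, 5, 1, 3]
r6 m[X3→φ0] = [3, 6, 8, 7]
r6 m[X3→φ1] = [8, 9, 10, 9]
r6 m[X3→φ2] = [5, 11, 10, 2]
r6 m[X9→φ1] = [0, 0, 0, 0]
r6 m[X0→φ3] = [0, 0, 0, 0]
r6 m[X11→φ0] = [9, 5, 1, 3]
r6 m[X11→φ5] = [6, 9, 7, 6]
r6 m[X12→φ2] = [0, 0, 0, 0]
r6 m[X8→φ0] = [5, 1, 9, 4]
r6 m[X8→φ3] = [8, 7, 13, 10]
r6 m[X8→φ4] = [7, 8, 8, 6]
fixed point reached at round 6
b[X11] = ⊗ incoming = [15, 14, 8, 9]

b[X11] = [15, 14, 8, 9]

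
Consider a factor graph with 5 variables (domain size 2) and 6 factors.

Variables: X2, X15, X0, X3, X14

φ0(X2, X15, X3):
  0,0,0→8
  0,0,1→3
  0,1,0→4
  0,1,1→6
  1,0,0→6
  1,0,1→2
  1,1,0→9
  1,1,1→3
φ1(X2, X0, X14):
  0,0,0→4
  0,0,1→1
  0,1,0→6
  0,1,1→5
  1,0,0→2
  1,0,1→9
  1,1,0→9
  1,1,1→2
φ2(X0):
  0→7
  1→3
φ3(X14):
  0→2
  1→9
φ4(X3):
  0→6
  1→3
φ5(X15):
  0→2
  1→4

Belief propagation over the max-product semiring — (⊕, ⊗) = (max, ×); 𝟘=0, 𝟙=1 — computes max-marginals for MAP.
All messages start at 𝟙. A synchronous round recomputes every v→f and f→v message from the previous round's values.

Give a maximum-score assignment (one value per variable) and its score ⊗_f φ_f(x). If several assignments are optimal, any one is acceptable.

assignment: (X2=1, X15=1, X0=0, X3=0, X14=1); score = 122472

init: all messages = 𝟙 over 2 values
r1 m[φ0→X2] = [8, 9]
r1 m[φ0→X15] = [8, 9]
r1 m[φ0→X3] = [9, 6]
r1 m[φ1→X2] = [6, 9]
r1 m[φ1→X0] = [9, 9]
r1 m[φ1→X14] = [9, 9]
r1 m[φ2→X0] = [7, 3]
r1 m[φ3→X14] = [2, 9]
r1 m[φ4→X3] = [6, 3]
r1 m[φ5→X15] = [2, 4]
r1 m[X2→φ0] = [1, 1]
r1 m[X2→φ1] = [1, 1]
r1 m[X15→φ0] = [1, 1]
r1 m[X15→φ5] = [1, 1]
r1 m[X0→φ1] = [1, 1]
r1 m[X0→φ2] = [1, 1]
r1 m[X3→φ0] = [1, 1]
r1 m[X3→φ4] = [1, 1]
r1 m[X14→φ1] = [1, 1]
r1 m[X14→φ3] = [1, 1]
r2 m[φ0→X2] = [8, 9]
r2 m[φ0→X15] = [8, 9]
r2 m[φ0→X3] = [9, 6]
r2 m[φ1→X2] = [6, 9]
r2 m[φ1→X0] = [9, 9]
r2 m[φ1→X14] = [9, 9]
r2 m[φ2→X0] = [7, 3]
r2 m[φ3→X14] = [2, 9]
r2 m[φ4→X3] = [6, 3]
r2 m[φ5→X15] = [2, 4]
r2 m[X2→φ0] = [6, 9]
r2 m[X2→φ1] = [8, 9]
r2 m[X15→φ0] = [2, 4]
r2 m[X15→φ5] = [8, 9]
r2 m[X0→φ1] = [7, 3]
r2 m[X0→φ2] = [9, 9]
r2 m[X3→φ0] = [6, 3]
r2 m[X3→φ4] = [9, 6]
r2 m[X14→φ1] = [2, 9]
r2 m[X14→φ3] = [9, 9]
r3 m[φ0→X2] = [96, 216]
r3 m[φ0→X15] = [324, 486]
r3 m[φ0→X3] = [324, 144]
r3 m[φ1→X2] = [135, 567]
r3 m[φ1→X0] = [729, 360]
r3 m[φ1→X14] = [243, 567]
r3 m[φ2→X0] = [7, 3]
r3 m[φ3→X14] = [2, 9]
r3 m[φ4→X3] = [6, 3]
r3 m[φ5→X15] = [2, 4]
r3 m[X2→φ0] = [6, 9]
r3 m[X2→φ1] = [8, 9]
r3 m[X15→φ0] = [2, 4]
r3 m[X15→φ5] = [8, 9]
r3 m[X0→φ1] = [7, 3]
r3 m[X0→φ2] = [9, 9]
r3 m[X3→φ0] = [6, 3]
r3 m[X3→φ4] = [9, 6]
r3 m[X14→φ1] = [2, 9]
r3 m[X14→φ3] = [9, 9]
r4 m[φ0→X2] = [96, 216]
r4 m[φ0→X15] = [324, 486]
r4 m[φ0→X3] = [324, 144]
r4 m[φ1→X2] = [135, 567]
r4 m[φ1→X0] = [729, 360]
r4 m[φ1→X14] = [243, 567]
r4 m[φ2→X0] = [7, 3]
r4 m[φ3→X14] = [2, 9]
r4 m[φ4→X3] = [6, 3]
r4 m[φ5→X15] = [2, 4]
r4 m[X2→φ0] = [135, 567]
r4 m[X2→φ1] = [96, 216]
r4 m[X15→φ0] = [2, 4]
r4 m[X15→φ5] = [324, 486]
r4 m[X0→φ1] = [7, 3]
r4 m[X0→φ2] = [729, 360]
r4 m[X3→φ0] = [6, 3]
r4 m[X3→φ4] = [324, 144]
r4 m[X14→φ1] = [2, 9]
r4 m[X14→φ3] = [243, 567]
r5 m[φ0→X2] = [96, 216]
r5 m[φ0→X15] = [20412, 30618]
r5 m[φ0→X3] = [20412, 6804]
r5 m[φ1→X2] = [135, 567]
r5 m[φ1→X0] = [17496, 4320]
r5 m[φ1→X14] = [5832, 13608]
r5 m[φ2→X0] = [7, 3]
r5 m[φ3→X14] = [2, 9]
r5 m[φ4→X3] = [6, 3]
r5 m[φ5→X15] = [2, 4]
r5 m[X2→φ0] = [135, 567]
r5 m[X2→φ1] = [96, 216]
r5 m[X15→φ0] = [2, 4]
r5 m[X15→φ5] = [324, 486]
r5 m[X0→φ1] = [7, 3]
r5 m[X0→φ2] = [729, 360]
r5 m[X3→φ0] = [6, 3]
r5 m[X3→φ4] = [324, 144]
r5 m[X14→φ1] = [2, 9]
r5 m[X14→φ3] = [243, 567]
r6 m[φ0→X2] = [96, 216]
r6 m[φ0→X15] = [20412, 30618]
r6 m[φ0→X3] = [20412, 6804]
r6 m[φ1→X2] = [135, 567]
r6 m[φ1→X0] = [17496, 4320]
r6 m[φ1→X14] = [5832, 13608]
r6 m[φ2→X0] = [7, 3]
r6 m[φ3→X14] = [2, 9]
r6 m[φ4→X3] = [6, 3]
r6 m[φ5→X15] = [2, 4]
r6 m[X2→φ0] = [135, 567]
r6 m[X2→φ1] = [96, 216]
r6 m[X15→φ0] = [2, 4]
r6 m[X15→φ5] = [20412, 30618]
r6 m[X0→φ1] = [7, 3]
r6 m[X0→φ2] = [17496, 4320]
r6 m[X3→φ0] = [6, 3]
r6 m[X3→φ4] = [20412, 6804]
r6 m[X14→φ1] = [2, 9]
r6 m[X14→φ3] = [5832, 13608]
r7 m[φ0→X2] = [96, 216]
r7 m[φ0→X15] = [20412, 30618]
r7 m[φ0→X3] = [20412, 6804]
r7 m[φ1→X2] = [135, 567]
r7 m[φ1→X0] = [17496, 4320]
r7 m[φ1→X14] = [5832, 13608]
r7 m[φ2→X0] = [7, 3]
r7 m[φ3→X14] = [2, 9]
r7 m[φ4→X3] = [6, 3]
r7 m[φ5→X15] = [2, 4]
r7 m[X2→φ0] = [135, 567]
r7 m[X2→φ1] = [96, 216]
r7 m[X15→φ0] = [2, 4]
r7 m[X15→φ5] = [20412, 30618]
r7 m[X0→φ1] = [7, 3]
r7 m[X0→φ2] = [17496, 4320]
r7 m[X3→φ0] = [6, 3]
r7 m[X3→φ4] = [20412, 6804]
r7 m[X14→φ1] = [2, 9]
r7 m[X14→φ3] = [5832, 13608]
fixed point reached at round 7
traceback from X2: (X2=1, X15=1, X0=0, X3=0, X14=1), score=122472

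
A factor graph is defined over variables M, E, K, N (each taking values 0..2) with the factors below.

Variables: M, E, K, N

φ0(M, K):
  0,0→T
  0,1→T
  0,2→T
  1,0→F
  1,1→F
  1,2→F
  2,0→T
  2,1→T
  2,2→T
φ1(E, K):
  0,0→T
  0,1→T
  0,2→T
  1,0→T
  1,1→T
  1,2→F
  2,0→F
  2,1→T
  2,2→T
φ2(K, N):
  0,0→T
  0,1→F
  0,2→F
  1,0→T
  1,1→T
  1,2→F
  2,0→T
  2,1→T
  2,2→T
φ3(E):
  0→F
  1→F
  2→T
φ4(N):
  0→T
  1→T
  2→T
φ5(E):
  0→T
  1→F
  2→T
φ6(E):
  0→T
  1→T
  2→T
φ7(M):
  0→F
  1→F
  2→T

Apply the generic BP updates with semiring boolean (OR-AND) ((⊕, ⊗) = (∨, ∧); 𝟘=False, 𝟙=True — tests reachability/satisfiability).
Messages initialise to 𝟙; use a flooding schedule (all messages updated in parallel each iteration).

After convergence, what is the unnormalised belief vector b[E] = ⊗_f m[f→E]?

init: all messages = 𝟙 over 3 values
r1 m[φ0→M] = [T, F, T]
r1 m[φ0→K] = [T, T, T]
r1 m[φ1→E] = [T, T, T]
r1 m[φ1→K] = [T, T, T]
r1 m[φ2→K] = [T, T, T]
r1 m[φ2→N] = [T, T, T]
r1 m[φ3→E] = [F, F, T]
r1 m[φ4→N] = [T, T, T]
r1 m[φ5→E] = [T, F, T]
r1 m[φ6→E] = [T, T, T]
r1 m[φ7→M] = [F, F, T]
r1 m[M→φ0] = [T, T, T]
r1 m[M→φ7] = [T, T, T]
r1 m[E→φ1] = [T, T, T]
r1 m[E→φ3] = [T, T, T]
r1 m[E→φ5] = [T, T, T]
r1 m[E→φ6] = [T, T, T]
r1 m[K→φ0] = [T, T, T]
r1 m[K→φ1] = [T, T, T]
r1 m[K→φ2] = [T, T, T]
r1 m[N→φ2] = [T, T, T]
r1 m[N→φ4] = [T, T, T]
r2 m[φ0→M] = [T, F, T]
r2 m[φ0→K] = [T, T, T]
r2 m[φ1→E] = [T, T, T]
r2 m[φ1→K] = [T, T, T]
r2 m[φ2→K] = [T, T, T]
r2 m[φ2→N] = [T, T, T]
r2 m[φ3→E] = [F, F, T]
r2 m[φ4→N] = [T, T, T]
r2 m[φ5→E] = [T, F, T]
r2 m[φ6→E] = [T, T, T]
r2 m[φ7→M] = [F, F, T]
r2 m[M→φ0] = [F, F, T]
r2 m[M→φ7] = [T, F, T]
r2 m[E→φ1] = [F, F, T]
r2 m[E→φ3] = [T, F, T]
r2 m[E→φ5] = [F, F, T]
r2 m[E→φ6] = [F, F, T]
r2 m[K→φ0] = [T, T, T]
r2 m[K→φ1] = [T, T, T]
r2 m[K→φ2] = [T, T, T]
r2 m[N→φ2] = [T, T, T]
r2 m[N→φ4] = [T, T, T]
r3 m[φ0→M] = [T, F, T]
r3 m[φ0→K] = [T, T, T]
r3 m[φ1→E] = [T, T, T]
r3 m[φ1→K] = [F, T, T]
r3 m[φ2→K] = [T, T, T]
r3 m[φ2→N] = [T, T, T]
r3 m[φ3→E] = [F, F, T]
r3 m[φ4→N] = [T, T, T]
r3 m[φ5→E] = [T, F, T]
r3 m[φ6→E] = [T, T, T]
r3 m[φ7→M] = [F, F, T]
r3 m[M→φ0] = [F, F, T]
r3 m[M→φ7] = [T, F, T]
r3 m[E→φ1] = [F, F, T]
r3 m[E→φ3] = [T, F, T]
r3 m[E→φ5] = [F, F, T]
r3 m[E→φ6] = [F, F, T]
r3 m[K→φ0] = [T, T, T]
r3 m[K→φ1] = [T, T, T]
r3 m[K→φ2] = [T, T, T]
r3 m[N→φ2] = [T, T, T]
r3 m[N→φ4] = [T, T, T]
r4 m[φ0→M] = [T, F, T]
r4 m[φ0→K] = [T, T, T]
r4 m[φ1→E] = [T, T, T]
r4 m[φ1→K] = [F, T, T]
r4 m[φ2→K] = [T, T, T]
r4 m[φ2→N] = [T, T, T]
r4 m[φ3→E] = [F, F, T]
r4 m[φ4→N] = [T, T, T]
r4 m[φ5→E] = [T, F, T]
r4 m[φ6→E] = [T, T, T]
r4 m[φ7→M] = [F, F, T]
r4 m[M→φ0] = [F, F, T]
r4 m[M→φ7] = [T, F, T]
r4 m[E→φ1] = [F, F, T]
r4 m[E→φ3] = [T, F, T]
r4 m[E→φ5] = [F, F, T]
r4 m[E→φ6] = [F, F, T]
r4 m[K→φ0] = [F, T, T]
r4 m[K→φ1] = [T, T, T]
r4 m[K→φ2] = [F, T, T]
r4 m[N→φ2] = [T, T, T]
r4 m[N→φ4] = [T, T, T]
r5 m[φ0→M] = [T, F, T]
r5 m[φ0→K] = [T, T, T]
r5 m[φ1→E] = [T, T, T]
r5 m[φ1→K] = [F, T, T]
r5 m[φ2→K] = [T, T, T]
r5 m[φ2→N] = [T, T, T]
r5 m[φ3→E] = [F, F, T]
r5 m[φ4→N] = [T, T, T]
r5 m[φ5→E] = [T, F, T]
r5 m[φ6→E] = [T, T, T]
r5 m[φ7→M] = [F, F, T]
r5 m[M→φ0] = [F, F, T]
r5 m[M→φ7] = [T, F, T]
r5 m[E→φ1] = [F, F, T]
r5 m[E→φ3] = [T, F, T]
r5 m[E→φ5] = [F, F, T]
r5 m[E→φ6] = [F, F, T]
r5 m[K→φ0] = [F, T, T]
r5 m[K→φ1] = [T, T, T]
r5 m[K→φ2] = [F, T, T]
r5 m[N→φ2] = [T, T, T]
r5 m[N→φ4] = [T, T, T]
fixed point reached at round 5
b[E] = ⊗ incoming = [F, F, T]

b[E] = [F, F, T]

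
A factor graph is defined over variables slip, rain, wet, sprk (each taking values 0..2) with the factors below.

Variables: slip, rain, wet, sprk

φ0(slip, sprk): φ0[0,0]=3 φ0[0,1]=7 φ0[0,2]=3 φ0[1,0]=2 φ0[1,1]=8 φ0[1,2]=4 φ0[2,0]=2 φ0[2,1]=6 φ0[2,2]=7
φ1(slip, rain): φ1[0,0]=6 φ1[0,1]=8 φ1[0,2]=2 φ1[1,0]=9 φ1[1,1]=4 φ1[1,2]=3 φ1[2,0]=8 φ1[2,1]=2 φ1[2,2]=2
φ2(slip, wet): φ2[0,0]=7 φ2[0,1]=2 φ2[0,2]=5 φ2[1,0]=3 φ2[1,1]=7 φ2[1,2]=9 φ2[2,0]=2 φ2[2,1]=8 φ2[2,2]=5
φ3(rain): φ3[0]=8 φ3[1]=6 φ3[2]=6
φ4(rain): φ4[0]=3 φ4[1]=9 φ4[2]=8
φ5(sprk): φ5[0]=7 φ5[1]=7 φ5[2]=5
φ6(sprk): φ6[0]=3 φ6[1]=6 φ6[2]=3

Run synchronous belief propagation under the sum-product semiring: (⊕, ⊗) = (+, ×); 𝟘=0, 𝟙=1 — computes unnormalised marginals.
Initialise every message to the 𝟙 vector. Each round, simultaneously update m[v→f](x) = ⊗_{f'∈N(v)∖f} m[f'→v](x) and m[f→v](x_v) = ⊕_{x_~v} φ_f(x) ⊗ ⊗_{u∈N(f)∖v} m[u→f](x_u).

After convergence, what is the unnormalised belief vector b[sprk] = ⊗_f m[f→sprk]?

init: all messages = 𝟙 over 3 values
r1 m[φ0→slip] = [13, 14, 15]
r1 m[φ0→sprk] = [7, 21, 14]
r1 m[φ1→slip] = [16, 16, 12]
r1 m[φ1→rain] = [23, 14, 7]
r1 m[φ2→slip] = [14, 19, 15]
r1 m[φ2→wet] = [12, 17, 19]
r1 m[φ3→rain] = [8, 6, 6]
r1 m[φ4→rain] = [3, 9, 8]
r1 m[φ5→sprk] = [7, 7, 5]
r1 m[φ6→sprk] = [3, 6, 3]
r1 m[slip→φ0] = [1, 1, 1]
r1 m[slip→φ1] = [1, 1, 1]
r1 m[slip→φ2] = [1, 1, 1]
r1 m[rain→φ1] = [1, 1, 1]
r1 m[rain→φ3] = [1, 1, 1]
r1 m[rain→φ4] = [1, 1, 1]
r1 m[wet→φ2] = [1, 1, 1]
r1 m[sprk→φ0] = [1, 1, 1]
r1 m[sprk→φ5] = [1, 1, 1]
r1 m[sprk→φ6] = [1, 1, 1]
r2 m[φ0→slip] = [13, 14, 15]
r2 m[φ0→sprk] = [7, 21, 14]
r2 m[φ1→slip] = [16, 16, 12]
r2 m[φ1→rain] = [23, 14, 7]
r2 m[φ2→slip] = [14, 19, 15]
r2 m[φ2→wet] = [12, 17, 19]
r2 m[φ3→rain] = [8, 6, 6]
r2 m[φ4→rain] = [3, 9, 8]
r2 m[φ5→sprk] = [7, 7, 5]
r2 m[φ6→sprk] = [3, 6, 3]
r2 m[slip→φ0] = [224, 304, 180]
r2 m[slip→φ1] = [182, 266, 225]
r2 m[slip→φ2] = [208, 224, 180]
r2 m[rain→φ1] = [24, 54, 48]
r2 m[rain→φ3] = [69, 126, 56]
r2 m[rain→φ4] = [184, 84, 42]
r2 m[wet→φ2] = [1, 1, 1]
r2 m[sprk→φ0] = [21, 42, 15]
r2 m[sprk→φ5] = [21, 126, 42]
r2 m[sprk→φ6] = [49, 147, 70]
r3 m[φ0→slip] = [402, 438, 399]
r3 m[φ0→sprk] = [1640, 5080, 3148]
r3 m[φ1→slip] = [672, 576, 396]
r3 m[φ1→rain] = [5286, 2970, 1612]
r3 m[φ2→slip] = [14, 19, 15]
r3 m[φ2→wet] = [2488, 3424, 3956]
r3 m[φ3→rain] = [8, 6, 6]
r3 m[φ4→rain] = [3, 9, 8]
r3 m[φ5→sprk] = [7, 7, 5]
r3 m[φ6→sprk] = [3, 6, 3]
r3 m[slip→φ0] = [224, 304, 180]
r3 m[slip→φ1] = [182, 266, 225]
r3 m[slip→φ2] = [208, 224, 180]
r3 m[rain→φ1] = [24, 54, 48]
r3 m[rain→φ3] = [69, 126, 56]
r3 m[rain→φ4] = [184, 84, 42]
r3 m[wet→φ2] = [1, 1, 1]
r3 m[sprk→φ0] = [21, 42, 15]
r3 m[sprk→φ5] = [21, 126, 42]
r3 m[sprk→φ6] = [49, 147, 70]
r4 m[φ0→slip] = [402, 438, 399]
r4 m[φ0→sprk] = [1640, 5080, 3148]
r4 m[φ1→slip] = [672, 576, 396]
r4 m[φ1→rain] = [5286, 2970, 1612]
r4 m[φ2→slip] = [14, 19, 15]
r4 m[φ2→wet] = [2488, 3424, 3956]
r4 m[φ3→rain] = [8, 6, 6]
r4 m[φ4→rain] = [3, 9, 8]
r4 m[φ5→sprk] = [7, 7, 5]
r4 m[φ6→sprk] = [3, 6, 3]
r4 m[slip→φ0] = [9408, 10944, 5940]
r4 m[slip→φ1] = [5628, 8322, 5985]
r4 m[slip→φ2] = [270144, 252288, 158004]
r4 m[rain→φ1] = [24, 54, 48]
r4 m[rain→φ3] = [15858, 26730, 12896]
r4 m[rain→φ4] = [42288, 17820, 9672]
r4 m[wet→φ2] = [1, 1, 1]
r4 m[sprk→φ0] = [21, 42, 15]
r4 m[sprk→φ5] = [4920, 30480, 9444]
r4 m[sprk→φ6] = [11480, 35560, 15740]
r5 m[φ0→slip] = [402, 438, 399]
r5 m[φ0→sprk] = [61992, 189048, 113580]
r5 m[φ1→slip] = [672, 576, 396]
r5 m[φ1→rain] = [156546, 90282, 48192]
r5 m[φ2→slip] = [14, 19, 15]
r5 m[φ2→wet] = [2963880, 3570336, 4411332]
r5 m[φ3→rain] = [8, 6, 6]
r5 m[φ4→rain] = [3, 9, 8]
r5 m[φ5→sprk] = [7, 7, 5]
r5 m[φ6→sprk] = [3, 6, 3]
r5 m[slip→φ0] = [9408, 10944, 5940]
r5 m[slip→φ1] = [5628, 8322, 5985]
r5 m[slip→φ2] = [270144, 252288, 158004]
r5 m[rain→φ1] = [24, 54, 48]
r5 m[rain→φ3] = [15858, 26730, 12896]
r5 m[rain→φ4] = [42288, 17820, 9672]
r5 m[wet→φ2] = [1, 1, 1]
r5 m[sprk→φ0] = [21, 42, 15]
r5 m[sprk→φ5] = [4920, 30480, 9444]
r5 m[sprk→φ6] = [11480, 35560, 15740]
r6 m[φ0→slip] = [402, 438, 399]
r6 m[φ0→sprk] = [61992, 189048, 113580]
r6 m[φ1→slip] = [672, 576, 396]
r6 m[φ1→rain] = [156546, 90282, 48192]
r6 m[φ2→slip] = [14, 19, 15]
r6 m[φ2→wet] = [2963880, 3570336, 4411332]
r6 m[φ3→rain] = [8, 6, 6]
r6 m[φ4→rain] = [3, 9, 8]
r6 m[φ5→sprk] = [7, 7, 5]
r6 m[φ6→sprk] = [3, 6, 3]
r6 m[slip→φ0] = [9408, 10944, 5940]
r6 m[slip→φ1] = [5628, 8322, 5985]
r6 m[slip→φ2] = [270144, 252288, 158004]
r6 m[rain→φ1] = [24, 54, 48]
r6 m[rain→φ3] = [469638, 812538, 385536]
r6 m[rain→φ4] = [1252368, 541692, 289152]
r6 m[wet→φ2] = [1, 1, 1]
r6 m[sprk→φ0] = [21, 42, 15]
r6 m[sprk→φ5] = [185976, 1134288, 340740]
r6 m[sprk→φ6] = [433944, 1323336, 567900]
r7 m[φ0→slip] = [402, 438, 399]
r7 m[φ0→sprk] = [61992, 189048, 113580]
r7 m[φ1→slip] = [672, 576, 396]
r7 m[φ1→rain] = [156546, 90282, 48192]
r7 m[φ2→slip] = [14, 19, 15]
r7 m[φ2→wet] = [2963880, 3570336, 4411332]
r7 m[φ3→rain] = [8, 6, 6]
r7 m[φ4→rain] = [3, 9, 8]
r7 m[φ5→sprk] = [7, 7, 5]
r7 m[φ6→sprk] = [3, 6, 3]
r7 m[slip→φ0] = [9408, 10944, 5940]
r7 m[slip→φ1] = [5628, 8322, 5985]
r7 m[slip→φ2] = [270144, 252288, 158004]
r7 m[rain→φ1] = [24, 54, 48]
r7 m[rain→φ3] = [469638, 812538, 385536]
r7 m[rain→φ4] = [1252368, 541692, 289152]
r7 m[wet→φ2] = [1, 1, 1]
r7 m[sprk→φ0] = [21, 42, 15]
r7 m[sprk→φ5] = [185976, 1134288, 340740]
r7 m[sprk→φ6] = [433944, 1323336, 567900]
fixed point reached at round 7
b[sprk] = ⊗ incoming = [1301832, 7940016, 1703700]

b[sprk] = [1301832, 7940016, 1703700]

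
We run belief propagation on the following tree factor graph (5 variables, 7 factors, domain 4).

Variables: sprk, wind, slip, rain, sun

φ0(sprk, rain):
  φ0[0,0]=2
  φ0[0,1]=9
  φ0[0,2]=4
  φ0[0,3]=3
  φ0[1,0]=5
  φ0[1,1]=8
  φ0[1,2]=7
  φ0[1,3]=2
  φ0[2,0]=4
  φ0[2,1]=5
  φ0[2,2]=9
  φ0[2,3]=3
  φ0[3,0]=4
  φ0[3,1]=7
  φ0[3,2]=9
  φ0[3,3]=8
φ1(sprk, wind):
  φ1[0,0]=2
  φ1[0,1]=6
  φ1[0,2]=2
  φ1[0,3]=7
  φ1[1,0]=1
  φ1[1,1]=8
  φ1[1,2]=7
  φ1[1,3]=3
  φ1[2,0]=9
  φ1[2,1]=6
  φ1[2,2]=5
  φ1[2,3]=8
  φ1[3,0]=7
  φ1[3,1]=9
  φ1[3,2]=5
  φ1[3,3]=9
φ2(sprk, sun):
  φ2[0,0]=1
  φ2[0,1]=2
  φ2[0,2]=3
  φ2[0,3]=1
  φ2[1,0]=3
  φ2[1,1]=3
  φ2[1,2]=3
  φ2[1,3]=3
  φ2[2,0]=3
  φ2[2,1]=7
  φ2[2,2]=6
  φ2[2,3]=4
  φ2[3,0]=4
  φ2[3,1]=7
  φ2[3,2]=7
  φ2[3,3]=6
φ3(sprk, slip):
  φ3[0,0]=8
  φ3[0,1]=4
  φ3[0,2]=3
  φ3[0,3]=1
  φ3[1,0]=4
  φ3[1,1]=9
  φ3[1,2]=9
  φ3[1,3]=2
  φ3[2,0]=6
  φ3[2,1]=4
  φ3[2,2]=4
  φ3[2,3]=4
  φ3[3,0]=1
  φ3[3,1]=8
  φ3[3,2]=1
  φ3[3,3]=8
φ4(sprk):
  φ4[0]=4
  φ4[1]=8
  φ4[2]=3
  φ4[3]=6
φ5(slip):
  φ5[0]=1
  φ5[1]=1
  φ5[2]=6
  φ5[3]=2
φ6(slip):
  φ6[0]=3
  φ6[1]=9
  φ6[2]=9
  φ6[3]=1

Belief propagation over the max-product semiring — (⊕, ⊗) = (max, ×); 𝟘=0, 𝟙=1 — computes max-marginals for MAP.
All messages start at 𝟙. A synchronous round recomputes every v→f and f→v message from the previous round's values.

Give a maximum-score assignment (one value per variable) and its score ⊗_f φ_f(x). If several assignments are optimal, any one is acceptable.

assignment: (sprk=1, wind=1, slip=2, rain=1, sun=0); score = 746496

init: all messages = 𝟙 over 4 values
r1 m[φ0→sprk] = [9, 8, 9, 9]
r1 m[φ0→rain] = [5, 9, 9, 8]
r1 m[φ1→sprk] = [7, 8, 9, 9]
r1 m[φ1→wind] = [9, 9, 7, 9]
r1 m[φ2→sprk] = [3, 3, 7, 7]
r1 m[φ2→sun] = [4, 7, 7, 6]
r1 m[φ3→sprk] = [8, 9, 6, 8]
r1 m[φ3→slip] = [8, 9, 9, 8]
r1 m[φ4→sprk] = [4, 8, 3, 6]
r1 m[φ5→slip] = [1, 1, 6, 2]
r1 m[φ6→slip] = [3, 9, 9, 1]
r1 m[sprk→φ0] = [1, 1, 1, 1]
r1 m[sprk→φ1] = [1, 1, 1, 1]
r1 m[sprk→φ2] = [1, 1, 1, 1]
r1 m[sprk→φ3] = [1, 1, 1, 1]
r1 m[sprk→φ4] = [1, 1, 1, 1]
r1 m[wind→φ1] = [1, 1, 1, 1]
r1 m[slip→φ3] = [1, 1, 1, 1]
r1 m[slip→φ5] = [1, 1, 1, 1]
r1 m[slip→φ6] = [1, 1, 1, 1]
r1 m[rain→φ0] = [1, 1, 1, 1]
r1 m[sun→φ2] = [1, 1, 1, 1]
r2 m[φ0→sprk] = [9, 8, 9, 9]
r2 m[φ0→rain] = [5, 9, 9, 8]
r2 m[φ1→sprk] = [7, 8, 9, 9]
r2 m[φ1→wind] = [9, 9, 7, 9]
r2 m[φ2→sprk] = [3, 3, 7, 7]
r2 m[φ2→sun] = [4, 7, 7, 6]
r2 m[φ3→sprk] = [8, 9, 6, 8]
r2 m[φ3→slip] = [8, 9, 9, 8]
r2 m[φ4→sprk] = [4, 8, 3, 6]
r2 m[φ5→slip] = [1, 1, 6, 2]
r2 m[φ6→slip] = [3, 9, 9, 1]
r2 m[sprk→φ0] = [672, 1728, 1134, 3024]
r2 m[sprk→φ1] = [864, 1728, 1134, 3024]
r2 m[sprk→φ2] = [2016, 4608, 1458, 3888]
r2 m[sprk→φ3] = [756, 1536, 1701, 3402]
r2 m[sprk→φ4] = [1512, 1728, 3402, 4536]
r2 m[wind→φ1] = [1, 1, 1, 1]
r2 m[slip→φ3] = [3, 9, 54, 2]
r2 m[slip→φ5] = [24, 81, 81, 8]
r2 m[slip→φ6] = [8, 9, 54, 16]
r2 m[rain→φ0] = [1, 1, 1, 1]
r2 m[sun→φ2] = [1, 1, 1, 1]
r3 m[φ0→sprk] = [9, 8, 9, 9]
r3 m[φ0→rain] = [12096, 21168, 27216, 24192]
r3 m[φ1→sprk] = [7, 8, 9, 9]
r3 m[φ1→wind] = [21168, 27216, 15120, 27216]
r3 m[φ2→sprk] = [3, 3, 7, 7]
r3 m[φ2→sun] = [15552, 27216, 27216, 23328]
r3 m[φ3→sprk] = [162, 486, 216, 72]
r3 m[φ3→slip] = [10206, 27216, 13824, 27216]
r3 m[φ4→sprk] = [4, 8, 3, 6]
r3 m[φ5→slip] = [1, 1, 6, 2]
r3 m[φ6→slip] = [3, 9, 9, 1]
r3 m[sprk→φ0] = [672, 1728, 1134, 3024]
r3 m[sprk→φ1] = [864, 1728, 1134, 3024]
r3 m[sprk→φ2] = [2016, 4608, 1458, 3888]
r3 m[sprk→φ3] = [756, 1536, 1701, 3402]
r3 m[sprk→φ4] = [1512, 1728, 3402, 4536]
r3 m[wind→φ1] = [1, 1, 1, 1]
r3 m[slip→φ3] = [3, 9, 54, 2]
r3 m[slip→φ5] = [24, 81, 81, 8]
r3 m[slip→φ6] = [8, 9, 54, 16]
r3 m[rain→φ0] = [1, 1, 1, 1]
r3 m[sun→φ2] = [1, 1, 1, 1]
r4 m[φ0→sprk] = [9, 8, 9, 9]
r4 m[φ0→rain] = [12096, 21168, 27216, 24192]
r4 m[φ1→sprk] = [7, 8, 9, 9]
r4 m[φ1→wind] = [21168, 27216, 15120, 27216]
r4 m[φ2→sprk] = [3, 3, 7, 7]
r4 m[φ2→sun] = [15552, 27216, 27216, 23328]
r4 m[φ3→sprk] = [162, 486, 216, 72]
r4 m[φ3→slip] = [10206, 27216, 13824, 27216]
r4 m[φ4→sprk] = [4, 8, 3, 6]
r4 m[φ5→slip] = [1, 1, 6, 2]
r4 m[φ6→slip] = [3, 9, 9, 1]
r4 m[sprk→φ0] = [13608, 93312, 40824, 27216]
r4 m[sprk→φ1] = [17496, 93312, 40824, 27216]
r4 m[sprk→φ2] = [40824, 248832, 52488, 34992]
r4 m[sprk→φ3] = [756, 1536, 1701, 3402]
r4 m[sprk→φ4] = [30618, 93312, 122472, 40824]
r4 m[wind→φ1] = [1, 1, 1, 1]
r4 m[slip→φ3] = [3, 9, 54, 2]
r4 m[slip→φ5] = [30618, 244944, 124416, 27216]
r4 m[slip→φ6] = [10206, 27216, 82944, 54432]
r4 m[rain→φ0] = [1, 1, 1, 1]
r4 m[sun→φ2] = [1, 1, 1, 1]
r5 m[φ0→sprk] = [9, 8, 9, 9]
r5 m[φ0→rain] = [466560, 746496, 653184, 217728]
r5 m[φ1→sprk] = [7, 8, 9, 9]
r5 m[φ1→wind] = [367416, 746496, 653184, 326592]
r5 m[φ2→sprk] = [3, 3, 7, 7]
r5 m[φ2→sun] = [746496, 746496, 746496, 746496]
r5 m[φ3→sprk] = [162, 486, 216, 72]
r5 m[φ3→slip] = [10206, 27216, 13824, 27216]
r5 m[φ4→sprk] = [4, 8, 3, 6]
r5 m[φ5→slip] = [1, 1, 6, 2]
r5 m[φ6→slip] = [3, 9, 9, 1]
r5 m[sprk→φ0] = [13608, 93312, 40824, 27216]
r5 m[sprk→φ1] = [17496, 93312, 40824, 27216]
r5 m[sprk→φ2] = [40824, 248832, 52488, 34992]
r5 m[sprk→φ3] = [756, 1536, 1701, 3402]
r5 m[sprk→φ4] = [30618, 93312, 122472, 40824]
r5 m[wind→φ1] = [1, 1, 1, 1]
r5 m[slip→φ3] = [3, 9, 54, 2]
r5 m[slip→φ5] = [30618, 244944, 124416, 27216]
r5 m[slip→φ6] = [10206, 27216, 82944, 54432]
r5 m[rain→φ0] = [1, 1, 1, 1]
r5 m[sun→φ2] = [1, 1, 1, 1]
r6 m[φ0→sprk] = [9, 8, 9, 9]
r6 m[φ0→rain] = [466560, 746496, 653184, 217728]
r6 m[φ1→sprk] = [7, 8, 9, 9]
r6 m[φ1→wind] = [367416, 746496, 653184, 326592]
r6 m[φ2→sprk] = [3, 3, 7, 7]
r6 m[φ2→sun] = [746496, 746496, 746496, 746496]
r6 m[φ3→sprk] = [162, 486, 216, 72]
r6 m[φ3→slip] = [10206, 27216, 13824, 27216]
r6 m[φ4→sprk] = [4, 8, 3, 6]
r6 m[φ5→slip] = [1, 1, 6, 2]
r6 m[φ6→slip] = [3, 9, 9, 1]
r6 m[sprk→φ0] = [13608, 93312, 40824, 27216]
r6 m[sprk→φ1] = [17496, 93312, 40824, 27216]
r6 m[sprk→φ2] = [40824, 248832, 52488, 34992]
r6 m[sprk→φ3] = [756, 1536, 1701, 3402]
r6 m[sprk→φ4] = [30618, 93312, 122472, 40824]
r6 m[wind→φ1] = [1, 1, 1, 1]
r6 m[slip→φ3] = [3, 9, 54, 2]
r6 m[slip→φ5] = [30618, 244944, 124416, 27216]
r6 m[slip→φ6] = [10206, 27216, 82944, 54432]
r6 m[rain→φ0] = [1, 1, 1, 1]
r6 m[sun→φ2] = [1, 1, 1, 1]
fixed point reached at round 6
traceback from sprk: (sprk=1, wind=1, slip=2, rain=1, sun=0), score=746496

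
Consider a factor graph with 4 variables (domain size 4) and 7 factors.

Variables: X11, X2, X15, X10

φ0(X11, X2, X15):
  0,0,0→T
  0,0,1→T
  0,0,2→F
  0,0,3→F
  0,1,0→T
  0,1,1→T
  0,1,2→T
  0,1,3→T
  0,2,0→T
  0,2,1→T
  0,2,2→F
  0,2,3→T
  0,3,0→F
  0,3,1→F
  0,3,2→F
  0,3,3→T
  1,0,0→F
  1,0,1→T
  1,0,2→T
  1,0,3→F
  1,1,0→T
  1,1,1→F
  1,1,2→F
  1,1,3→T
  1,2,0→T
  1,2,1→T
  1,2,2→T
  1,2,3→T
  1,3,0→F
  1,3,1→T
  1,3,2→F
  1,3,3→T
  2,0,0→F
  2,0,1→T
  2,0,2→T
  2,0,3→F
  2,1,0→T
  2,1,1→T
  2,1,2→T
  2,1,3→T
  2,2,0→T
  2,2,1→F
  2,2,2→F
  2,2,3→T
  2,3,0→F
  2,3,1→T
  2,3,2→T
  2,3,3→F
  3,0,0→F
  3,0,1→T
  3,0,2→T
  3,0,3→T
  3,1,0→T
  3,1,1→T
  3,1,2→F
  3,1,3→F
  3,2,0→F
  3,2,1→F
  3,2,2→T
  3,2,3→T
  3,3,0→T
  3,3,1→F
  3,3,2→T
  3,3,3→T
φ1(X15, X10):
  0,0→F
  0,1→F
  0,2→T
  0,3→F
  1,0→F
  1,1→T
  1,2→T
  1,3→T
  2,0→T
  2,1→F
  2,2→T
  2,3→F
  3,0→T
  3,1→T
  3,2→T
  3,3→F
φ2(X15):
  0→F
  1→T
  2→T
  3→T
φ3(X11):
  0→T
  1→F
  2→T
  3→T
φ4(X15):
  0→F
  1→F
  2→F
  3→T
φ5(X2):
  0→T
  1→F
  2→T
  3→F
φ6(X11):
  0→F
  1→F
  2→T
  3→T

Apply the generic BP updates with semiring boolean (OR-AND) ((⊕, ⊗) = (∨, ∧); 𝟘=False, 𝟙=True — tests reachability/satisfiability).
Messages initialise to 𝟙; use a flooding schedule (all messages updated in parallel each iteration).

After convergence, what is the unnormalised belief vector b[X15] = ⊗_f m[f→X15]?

init: all messages = 𝟙 over 4 values
r1 m[φ0→X11] = [T, T, T, T]
r1 m[φ0→X2] = [T, T, T, T]
r1 m[φ0→X15] = [T, T, T, T]
r1 m[φ1→X15] = [T, T, T, T]
r1 m[φ1→X10] = [T, T, T, T]
r1 m[φ2→X15] = [F, T, T, T]
r1 m[φ3→X11] = [T, F, T, T]
r1 m[φ4→X15] = [F, F, F, T]
r1 m[φ5→X2] = [T, F, T, F]
r1 m[φ6→X11] = [F, F, T, T]
r1 m[X11→φ0] = [T, T, T, T]
r1 m[X11→φ3] = [T, T, T, T]
r1 m[X11→φ6] = [T, T, T, T]
r1 m[X2→φ0] = [T, T, T, T]
r1 m[X2→φ5] = [T, T, T, T]
r1 m[X15→φ0] = [T, T, T, T]
r1 m[X15→φ1] = [T, T, T, T]
r1 m[X15→φ2] = [T, T, T, T]
r1 m[X15→φ4] = [T, T, T, T]
r1 m[X10→φ1] = [T, T, T, T]
r2 m[φ0→X11] = [T, T, T, T]
r2 m[φ0→X2] = [T, T, T, T]
r2 m[φ0→X15] = [T, T, T, T]
r2 m[φ1→X15] = [T, T, T, T]
r2 m[φ1→X10] = [T, T, T, T]
r2 m[φ2→X15] = [F, T, T, T]
r2 m[φ3→X11] = [T, F, T, T]
r2 m[φ4→X15] = [F, F, F, T]
r2 m[φ5→X2] = [T, F, T, F]
r2 m[φ6→X11] = [F, F, T, T]
r2 m[X11→φ0] = [F, F, T, T]
r2 m[X11→φ3] = [F, F, T, T]
r2 m[X11→φ6] = [T, F, T, T]
r2 m[X2→φ0] = [T, F, T, F]
r2 m[X2→φ5] = [T, T, T, T]
r2 m[X15→φ0] = [F, F, F, T]
r2 m[X15→φ1] = [F, F, F, T]
r2 m[X15→φ2] = [F, F, F, T]
r2 m[X15→φ4] = [F, T, T, T]
r2 m[X10→φ1] = [T, T, T, T]
r3 m[φ0→X11] = [T, T, T, T]
r3 m[φ0→X2] = [T, T, T, T]
r3 m[φ0→X15] = [T, T, T, T]
r3 m[φ1→X15] = [T, T, T, T]
r3 m[φ1→X10] = [T, T, T, F]
r3 m[φ2→X15] = [F, T, T, T]
r3 m[φ3→X11] = [T, F, T, T]
r3 m[φ4→X15] = [F, F, F, T]
r3 m[φ5→X2] = [T, F, T, F]
r3 m[φ6→X11] = [F, F, T, T]
r3 m[X11→φ0] = [F, F, T, T]
r3 m[X11→φ3] = [F, F, T, T]
r3 m[X11→φ6] = [T, F, T, T]
r3 m[X2→φ0] = [T, F, T, F]
r3 m[X2→φ5] = [T, T, T, T]
r3 m[X15→φ0] = [F, F, F, T]
r3 m[X15→φ1] = [F, F, F, T]
r3 m[X15→φ2] = [F, F, F, T]
r3 m[X15→φ4] = [F, T, T, T]
r3 m[X10→φ1] = [T, T, T, T]
r4 m[φ0→X11] = [T, T, T, T]
r4 m[φ0→X2] = [T, T, T, T]
r4 m[φ0→X15] = [T, T, T, T]
r4 m[φ1→X15] = [T, T, T, T]
r4 m[φ1→X10] = [T, T, T, F]
r4 m[φ2→X15] = [F, T, T, T]
r4 m[φ3→X11] = [T, F, T, T]
r4 m[φ4→X15] = [F, F, F, T]
r4 m[φ5→X2] = [T, F, T, F]
r4 m[φ6→X11] = [F, F, T, T]
r4 m[X11→φ0] = [F, F, T, T]
r4 m[X11→φ3] = [F, F, T, T]
r4 m[X11→φ6] = [T, F, T, T]
r4 m[X2→φ0] = [T, F, T, F]
r4 m[X2→φ5] = [T, T, T, T]
r4 m[X15→φ0] = [F, F, F, T]
r4 m[X15→φ1] = [F, F, F, T]
r4 m[X15→φ2] = [F, F, F, T]
r4 m[X15→φ4] = [F, T, T, T]
r4 m[X10→φ1] = [T, T, T, T]
fixed point reached at round 4
b[X15] = ⊗ incoming = [F, F, F, T]

b[X15] = [F, F, F, T]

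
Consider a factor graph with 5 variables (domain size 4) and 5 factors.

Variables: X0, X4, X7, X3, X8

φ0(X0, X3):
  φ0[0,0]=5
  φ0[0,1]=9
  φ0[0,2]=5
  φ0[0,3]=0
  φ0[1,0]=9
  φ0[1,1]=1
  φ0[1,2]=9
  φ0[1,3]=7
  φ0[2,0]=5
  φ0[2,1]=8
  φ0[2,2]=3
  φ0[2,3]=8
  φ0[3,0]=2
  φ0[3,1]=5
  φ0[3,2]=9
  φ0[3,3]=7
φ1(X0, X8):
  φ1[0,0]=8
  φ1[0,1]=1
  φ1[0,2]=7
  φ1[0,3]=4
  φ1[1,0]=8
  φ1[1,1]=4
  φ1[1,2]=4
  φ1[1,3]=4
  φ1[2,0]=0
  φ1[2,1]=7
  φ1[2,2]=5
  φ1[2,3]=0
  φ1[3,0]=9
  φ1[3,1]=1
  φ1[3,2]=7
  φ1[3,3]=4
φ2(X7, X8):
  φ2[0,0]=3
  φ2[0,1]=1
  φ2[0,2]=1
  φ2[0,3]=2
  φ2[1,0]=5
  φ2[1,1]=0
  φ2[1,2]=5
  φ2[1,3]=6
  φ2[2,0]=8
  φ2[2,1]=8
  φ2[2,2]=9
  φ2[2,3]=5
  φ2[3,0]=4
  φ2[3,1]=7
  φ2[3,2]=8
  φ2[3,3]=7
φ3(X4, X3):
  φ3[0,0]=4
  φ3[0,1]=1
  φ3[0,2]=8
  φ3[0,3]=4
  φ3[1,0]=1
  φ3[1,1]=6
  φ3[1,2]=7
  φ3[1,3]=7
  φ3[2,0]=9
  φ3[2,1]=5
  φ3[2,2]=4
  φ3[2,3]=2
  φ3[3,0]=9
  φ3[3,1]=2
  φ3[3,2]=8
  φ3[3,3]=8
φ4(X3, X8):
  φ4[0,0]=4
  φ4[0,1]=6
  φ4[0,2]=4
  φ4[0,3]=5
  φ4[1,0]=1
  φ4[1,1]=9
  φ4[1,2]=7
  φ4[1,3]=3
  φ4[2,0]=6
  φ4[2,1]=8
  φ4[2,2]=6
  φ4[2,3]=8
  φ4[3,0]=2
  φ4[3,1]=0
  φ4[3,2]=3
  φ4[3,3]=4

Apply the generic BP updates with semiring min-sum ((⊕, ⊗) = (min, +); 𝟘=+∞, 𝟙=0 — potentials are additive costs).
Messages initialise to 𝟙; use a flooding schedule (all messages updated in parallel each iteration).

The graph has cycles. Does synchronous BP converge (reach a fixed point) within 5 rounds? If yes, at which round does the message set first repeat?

init: all messages = 𝟙 over 4 values
r1 m[φ0→X0] = [0, 1, 3, 2]
r1 m[φ0→X3] = [2, 1, 3, 0]
r1 m[φ1→X0] = [1, 4, 0, 1]
r1 m[φ1→X8] = [0, 1, 4, 0]
r1 m[φ2→X7] = [1, 0, 5, 4]
r1 m[φ2→X8] = [3, 0, 1, 2]
r1 m[φ3→X4] = [1, 1, 2, 2]
r1 m[φ3→X3] = [1, 1, 4, 2]
r1 m[φ4→X3] = [4, 1, 6, 0]
r1 m[φ4→X8] = [1, 0, 3, 3]
r1 m[X0→φ0] = [0, 0, 0, 0]
r1 m[X0→φ1] = [0, 0, 0, 0]
r1 m[X4→φ3] = [0, 0, 0, 0]
r1 m[X7→φ2] = [0, 0, 0, 0]
r1 m[X3→φ0] = [0, 0, 0, 0]
r1 m[X3→φ3] = [0, 0, 0, 0]
r1 m[X3→φ4] = [0, 0, 0, 0]
r1 m[X8→φ1] = [0, 0, 0, 0]
r1 m[X8→φ2] = [0, 0, 0, 0]
r1 m[X8→φ4] = [0, 0, 0, 0]
r2 m[φ0→X0] = [0, 1, 3, 2]
r2 m[φ0→X3] = [2, 1, 3, 0]
r2 m[φ1→X0] = [1, 4, 0, 1]
r2 m[φ1→X8] = [0, 1, 4, 0]
r2 m[φ2→X7] = [1, 0, 5, 4]
r2 m[φ2→X8] = [3, 0, 1, 2]
r2 m[φ3→X4] = [1, 1, 2, 2]
r2 m[φ3→X3] = [1, 1, 4, 2]
r2 m[φ4→X3] = [4, 1, 6, 0]
r2 m[φ4→X8] = [1, 0, 3, 3]
r2 m[X0→φ0] = [1, 4, 0, 1]
r2 m[X0→φ1] = [0, 1, 3, 2]
r2 m[X4→φ3] = [0, 0, 0, 0]
r2 m[X7→φ2] = [0, 0, 0, 0]
r2 m[X3→φ0] = [5, 2, 10, 2]
r2 m[X3→φ3] = [6, 2, 9, 0]
r2 m[X3→φ4] = [3, 2, 7, 2]
r2 m[X8→φ1] = [4, 0, 4, 5]
r2 m[X8→φ2] = [1, 1, 7, 3]
r2 m[X8→φ4] = [3, 1, 5, 2]
r3 m[φ0→X0] = [2, 3, 10, 7]
r3 m[φ0→X3] = [3, 5, 3, 1]
r3 m[φ1→X0] = [1, 4, 4, 1]
r3 m[φ1→X8] = [3, 1, 5, 3]
r3 m[φ2→X7] = [2, 1, 8, 5]
r3 m[φ2→X8] = [3, 0, 1, 2]
r3 m[φ3→X4] = [3, 7, 2, 4]
r3 m[φ3→X3] = [1, 1, 4, 2]
r3 m[φ4→X3] = [7, 4, 9, 1]
r3 m[φ4→X8] = [3, 2, 5, 5]
r3 m[X0→φ0] = [1, 4, 0, 1]
r3 m[X0→φ1] = [0, 1, 3, 2]
r3 m[X4→φ3] = [0, 0, 0, 0]
r3 m[X7→φ2] = [0, 0, 0, 0]
r3 m[X3→φ0] = [5, 2, 10, 2]
r3 m[X3→φ3] = [6, 2, 9, 0]
r3 m[X3→φ4] = [3, 2, 7, 2]
r3 m[X8→φ1] = [4, 0, 4, 5]
r3 m[X8→φ2] = [1, 1, 7, 3]
r3 m[X8→φ4] = [3, 1, 5, 2]
r4 m[φ0→X0] = [2, 3, 10, 7]
r4 m[φ0→X3] = [3, 5, 3, 1]
r4 m[φ1→X0] = [1, 4, 4, 1]
r4 m[φ1→X8] = [3, 1, 5, 3]
r4 m[φ2→X7] = [2, 1, 8, 5]
r4 m[φ2→X8] = [3, 0, 1, 2]
r4 m[φ3→X4] = [3, 7, 2, 4]
r4 m[φ3→X3] = [1, 1, 4, 2]
r4 m[φ4→X3] = [7, 4, 9, 1]
r4 m[φ4→X8] = [3, 2, 5, 5]
r4 m[X0→φ0] = [1, 4, 4, 1]
r4 m[X0→φ1] = [2, 3, 10, 7]
r4 m[X4→φ3] = [0, 0, 0, 0]
r4 m[X7→φ2] = [0, 0, 0, 0]
r4 m[X3→φ0] = [8, 5, 13, 3]
r4 m[X3→φ3] = [10, 9, 12, 2]
r4 m[X3→φ4] = [4, 6, 7, 3]
r4 m[X8→φ1] = [6, 2, 6, 7]
r4 m[X8→φ2] = [6, 3, 10, 8]
r4 m[X8→φ4] = [6, 1, 6, 5]
r5 m[φ0→X0] = [3, 6, 11, 10]
r5 m[φ0→X3] = [3, 5, 6, 1]
r5 m[φ1→X0] = [3, 6, 6, 3]
r5 m[φ1→X8] = [10, 3, 7, 6]
r5 m[φ2→X7] = [4, 3, 11, 10]
r5 m[φ2→X8] = [3, 0, 1, 2]
r5 m[φ3→X4] = [6, 9, 4, 10]
r5 m[φ3→X3] = [1, 1, 4, 2]
r5 m[φ4→X3] = [7, 7, 9, 1]
r5 m[φ4→X8] = [5, 3, 6, 7]
r5 m[X0→φ0] = [1, 4, 4, 1]
r5 m[X0→φ1] = [2, 3, 10, 7]
r5 m[X4→φ3] = [0, 0, 0, 0]
r5 m[X7→φ2] = [0, 0, 0, 0]
r5 m[X3→φ0] = [8, 5, 13, 3]
r5 m[X3→φ3] = [10, 9, 12, 2]
r5 m[X3→φ4] = [4, 6, 7, 3]
r5 m[X8→φ1] = [6, 2, 6, 7]
r5 m[X8→φ2] = [6, 3, 10, 8]
r5 m[X8→φ4] = [6, 1, 6, 5]
no fixed point within 5 rounds

NOT CONVERGED within 5 rounds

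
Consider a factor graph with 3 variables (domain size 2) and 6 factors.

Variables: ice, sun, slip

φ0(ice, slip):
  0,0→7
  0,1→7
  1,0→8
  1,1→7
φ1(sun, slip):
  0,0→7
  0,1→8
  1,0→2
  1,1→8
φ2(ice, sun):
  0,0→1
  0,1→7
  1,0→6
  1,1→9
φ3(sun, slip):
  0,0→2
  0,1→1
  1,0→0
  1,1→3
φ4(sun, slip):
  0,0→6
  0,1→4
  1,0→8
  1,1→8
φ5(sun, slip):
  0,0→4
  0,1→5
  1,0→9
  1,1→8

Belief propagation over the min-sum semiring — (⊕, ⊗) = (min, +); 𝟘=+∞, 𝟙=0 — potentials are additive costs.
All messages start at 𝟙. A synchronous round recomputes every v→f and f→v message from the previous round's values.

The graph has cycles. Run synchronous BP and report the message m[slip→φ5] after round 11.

message @ round 11 = [2790, 2788]

init: all messages = 𝟙 over 2 values
r1 m[φ0→ice] = [7, 7]
r1 m[φ0→slip] = [7, 7]
r1 m[φ1→sun] = [7, 2]
r1 m[φ1→slip] = [2, 8]
r1 m[φ2→ice] = [1, 6]
r1 m[φ2→sun] = [1, 7]
r1 m[φ3→sun] = [1, 0]
r1 m[φ3→slip] = [0, 1]
r1 m[φ4→sun] = [4, 8]
r1 m[φ4→slip] = [6, 4]
r1 m[φ5→sun] = [4, 8]
r1 m[φ5→slip] = [4, 5]
r1 m[ice→φ0] = [0, 0]
r1 m[ice→φ2] = [0, 0]
r1 m[sun→φ1] = [0, 0]
r1 m[sun→φ2] = [0, 0]
r1 m[sun→φ3] = [0, 0]
r1 m[sun→φ4] = [0, 0]
r1 m[sun→φ5] = [0, 0]
r1 m[slip→φ0] = [0, 0]
r1 m[slip→φ1] = [0, 0]
r1 m[slip→φ3] = [0, 0]
r1 m[slip→φ4] = [0, 0]
r1 m[slip→φ5] = [0, 0]
r2 m[φ0→ice] = [7, 7]
r2 m[φ0→slip] = [7, 7]
r2 m[φ1→sun] = [7, 2]
r2 m[φ1→slip] = [2, 8]
r2 m[φ2→ice] = [1, 6]
r2 m[φ2→sun] = [1, 7]
r2 m[φ3→sun] = [1, 0]
r2 m[φ3→slip] = [0, 1]
r2 m[φ4→sun] = [4, 8]
r2 m[φ4→slip] = [6, 4]
r2 m[φ5→sun] = [4, 8]
r2 m[φ5→slip] = [4, 5]
r2 m[ice→φ0] = [1, 6]
r2 m[ice→φ2] = [7, 7]
r2 m[sun→φ1] = [10, 23]
r2 m[sun→φ2] = [16, 18]
r2 m[sun→φ3] = [16, 25]
r2 m[sun→φ4] = [13, 17]
r2 m[sun→φ5] = [13, 17]
r2 m[slip→φ0] = [12, 18]
r2 m[slip→φ1] = [17, 17]
r2 m[slip→φ3] = [19, 24]
r2 m[slip→φ4] = [13, 21]
r2 m[slip→φ5] = [15, 20]
r3 m[φ0→ice] = [19, 20]
r3 m[φ0→slip] = [8, 8]
r3 m[φ1→sun] = [24, 19]
r3 m[φ1→slip] = [17, 18]
r3 m[φ2→ice] = [17, 22]
r3 m[φ2→sun] = [8, 14]
r3 m[φ3→sun] = [21, 19]
r3 m[φ3→slip] = [18, 17]
r3 m[φ4→sun] = [19, 21]
r3 m[φ4→slip] = [19, 17]
r3 m[φ5→sun] = [19, 24]
r3 m[φ5→slip] = [17, 18]
r3 m[ice→φ0] = [1, 6]
r3 m[ice→φ2] = [7, 7]
r3 m[sun→φ1] = [10, 23]
r3 m[sun→φ2] = [16, 18]
r3 m[sun→φ3] = [16, 25]
r3 m[sun→φ4] = [13, 17]
r3 m[sun→φ5] = [13, 17]
r3 m[slip→φ0] = [12, 18]
r3 m[slip→φ1] = [17, 17]
r3 m[slip→φ3] = [19, 24]
r3 m[slip→φ4] = [13, 21]
r3 m[slip→φ5] = [15, 20]
r4 m[φ0→ice] = [19, 20]
r4 m[φ0→slip] = [8, 8]
r4 m[φ1→sun] = [24, 19]
r4 m[φ1→slip] = [17, 18]
r4 m[φ2→ice] = [17, 22]
r4 m[φ2→sun] = [8, 14]
r4 m[φ3→sun] = [21, 19]
r4 m[φ3→slip] = [18, 17]
r4 m[φ4→sun] = [19, 21]
r4 m[φ4→slip] = [19, 17]
r4 m[φ5→sun] = [19, 24]
r4 m[φ5→slip] = [17, 18]
r4 m[ice→φ0] = [17, 22]
r4 m[ice→φ2] = [19, 20]
r4 m[sun→φ1] = [67, 78]
r4 m[sun→φ2] = [83, 83]
r4 m[sun→φ3] = [70, 78]
r4 m[sun→φ4] = [72, 76]
r4 m[sun→φ5] = [72, 73]
r4 m[slip→φ0] = [71, 70]
r4 m[slip→φ1] = [62, 60]
r4 m[slip→φ3] = [61, 61]
r4 m[slip→φ4] = [60, 61]
r4 m[slip→φ5] = [62, 60]
r5 m[φ0→ice] = [77, 77]
r5 m[φ0→slip] = [24, 24]
r5 m[φ1→sun] = [68, 64]
r5 m[φ1→slip] = [74, 75]
r5 m[φ2→ice] = [84, 89]
r5 m[φ2→sun] = [20, 26]
r5 m[φ3→sun] = [62, 61]
r5 m[φ3→slip] = [72, 71]
r5 m[φ4→sun] = [65, 68]
r5 m[φ4→slip] = [78, 76]
r5 m[φ5→sun] = [65, 68]
r5 m[φ5→slip] = [76, 77]
r5 m[ice→φ0] = [17, 22]
r5 m[ice→φ2] = [19, 20]
r5 m[sun→φ1] = [67, 78]
r5 m[sun→φ2] = [83, 83]
r5 m[sun→φ3] = [70, 78]
r5 m[sun→φ4] = [72, 76]
r5 m[sun→φ5] = [72, 73]
r5 m[slip→φ0] = [71, 70]
r5 m[slip→φ1] = [62, 60]
r5 m[slip→φ3] = [61, 61]
r5 m[slip→φ4] = [60, 61]
r5 m[slip→φ5] = [62, 60]
r6 m[φ0→ice] = [77, 77]
r6 m[φ0→slip] = [24, 24]
r6 m[φ1→sun] = [68, 64]
r6 m[φ1→slip] = [74, 75]
r6 m[φ2→ice] = [84, 89]
r6 m[φ2→sun] = [20, 26]
r6 m[φ3→sun] = [62, 61]
r6 m[φ3→slip] = [72, 71]
r6 m[φ4→sun] = [65, 68]
r6 m[φ4→slip] = [78, 76]
r6 m[φ5→sun] = [65, 68]
r6 m[φ5→slip] = [76, 77]
r6 m[ice→φ0] = [84, 89]
r6 m[ice→φ2] = [77, 77]
r6 m[sun→φ1] = [212, 223]
r6 m[sun→φ2] = [260, 261]
r6 m[sun→φ3] = [218, 226]
r6 m[sun→φ4] = [215, 219]
r6 m[sun→φ5] = [215, 219]
r6 m[slip→φ0] = [300, 299]
r6 m[slip→φ1] = [250, 248]
r6 m[slip→φ3] = [252, 252]
r6 m[slip→φ4] = [246, 247]
r6 m[slip→φ5] = [248, 246]
r7 m[φ0→ice] = [306, 306]
r7 m[φ0→slip] = [91, 91]
r7 m[φ1→sun] = [256, 252]
r7 m[φ1→slip] = [219, 220]
r7 m[φ2→ice] = [261, 266]
r7 m[φ2→sun] = [78, 84]
r7 m[φ3→sun] = [253, 252]
r7 m[φ3→slip] = [220, 219]
r7 m[φ4→sun] = [251, 254]
r7 m[φ4→slip] = [221, 219]
r7 m[φ5→sun] = [251, 254]
r7 m[φ5→slip] = [219, 220]
r7 m[ice→φ0] = [84, 89]
r7 m[ice→φ2] = [77, 77]
r7 m[sun→φ1] = [212, 223]
r7 m[sun→φ2] = [260, 261]
r7 m[sun→φ3] = [218, 226]
r7 m[sun→φ4] = [215, 219]
r7 m[sun→φ5] = [215, 219]
r7 m[slip→φ0] = [300, 299]
r7 m[slip→φ1] = [250, 248]
r7 m[slip→φ3] = [252, 252]
r7 m[slip→φ4] = [246, 247]
r7 m[slip→φ5] = [248, 246]
r8 m[φ0→ice] = [306, 306]
r8 m[φ0→slip] = [91, 91]
r8 m[φ1→sun] = [256, 252]
r8 m[φ1→slip] = [219, 220]
r8 m[φ2→ice] = [261, 266]
r8 m[φ2→sun] = [78, 84]
r8 m[φ3→sun] = [253, 252]
r8 m[φ3→slip] = [220, 219]
r8 m[φ4→sun] = [251, 254]
r8 m[φ4→slip] = [221, 219]
r8 m[φ5→sun] = [251, 254]
r8 m[φ5→slip] = [219, 220]
r8 m[ice→φ0] = [261, 266]
r8 m[ice→φ2] = [306, 306]
r8 m[sun→φ1] = [833, 844]
r8 m[sun→φ2] = [1011, 1012]
r8 m[sun→φ3] = [836, 844]
r8 m[sun→φ4] = [838, 842]
r8 m[sun→φ5] = [838, 842]
r8 m[slip→φ0] = [879, 878]
r8 m[slip→φ1] = [751, 749]
r8 m[slip→φ3] = [750, 750]
r8 m[slip→φ4] = [749, 750]
r8 m[slip→φ5] = [751, 749]
r9 m[φ0→ice] = [885, 885]
r9 m[φ0→slip] = [268, 268]
r9 m[φ1→sun] = [757, 753]
r9 m[φ1→slip] = [840, 841]
r9 m[φ2→ice] = [1012, 1017]
r9 m[φ2→sun] = [307, 313]
r9 m[φ3→sun] = [751, 750]
r9 m[φ3→slip] = [838, 837]
r9 m[φ4→sun] = [754, 757]
r9 m[φ4→slip] = [844, 842]
r9 m[φ5→sun] = [754, 757]
r9 m[φ5→slip] = [842, 843]
r9 m[ice→φ0] = [261, 266]
r9 m[ice→φ2] = [306, 306]
r9 m[sun→φ1] = [833, 844]
r9 m[sun→φ2] = [1011, 1012]
r9 m[sun→φ3] = [836, 844]
r9 m[sun→φ4] = [838, 842]
r9 m[sun→φ5] = [838, 842]
r9 m[slip→φ0] = [879, 878]
r9 m[slip→φ1] = [751, 749]
r9 m[slip→φ3] = [750, 750]
r9 m[slip→φ4] = [749, 750]
r9 m[slip→φ5] = [751, 749]
r10 m[φ0→ice] = [885, 885]
r10 m[φ0→slip] = [268, 268]
r10 m[φ1→sun] = [757, 753]
r10 m[φ1→slip] = [840, 841]
r10 m[φ2→ice] = [1012, 1017]
r10 m[φ2→sun] = [307, 313]
r10 m[φ3→sun] = [751, 750]
r10 m[φ3→slip] = [838, 837]
r10 m[φ4→sun] = [754, 757]
r10 m[φ4→slip] = [844, 842]
r10 m[φ5→sun] = [754, 757]
r10 m[φ5→slip] = [842, 843]
r10 m[ice→φ0] = [1012, 1017]
r10 m[ice→φ2] = [885, 885]
r10 m[sun→φ1] = [2566, 2577]
r10 m[sun→φ2] = [3016, 3017]
r10 m[sun→φ3] = [2572, 2580]
r10 m[sun→φ4] = [2569, 2573]
r10 m[sun→φ5] = [2569, 2573]
r10 m[slip→φ0] = [3364, 3363]
r10 m[slip→φ1] = [2792, 2790]
r10 m[slip→φ3] = [2794, 2794]
r10 m[slip→φ4] = [2788, 2789]
r10 m[slip→φ5] = [2790, 2788]
r11 m[φ0→ice] = [3370, 3370]
r11 m[φ0→slip] = [1019, 1019]
r11 m[φ1→sun] = [2798, 2794]
r11 m[φ1→slip] = [2573, 2574]
r11 m[φ2→ice] = [3017, 3022]
r11 m[φ2→sun] = [886, 892]
r11 m[φ3→sun] = [2795, 2794]
r11 m[φ3→slip] = [2574, 2573]
r11 m[φ4→sun] = [2793, 2796]
r11 m[φ4→slip] = [2575, 2573]
r11 m[φ5→sun] = [2793, 2796]
r11 m[φ5→slip] = [2573, 2574]
r11 m[ice→φ0] = [1012, 1017]
r11 m[ice→φ2] = [885, 885]
r11 m[sun→φ1] = [2566, 2577]
r11 m[sun→φ2] = [3016, 3017]
r11 m[sun→φ3] = [2572, 2580]
r11 m[sun→φ4] = [2569, 2573]
r11 m[sun→φ5] = [2569, 2573]
r11 m[slip→φ0] = [3364, 3363]
r11 m[slip→φ1] = [2792, 2790]
r11 m[slip→φ3] = [2794, 2794]
r11 m[slip→φ4] = [2788, 2789]
r11 m[slip→φ5] = [2790, 2788]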